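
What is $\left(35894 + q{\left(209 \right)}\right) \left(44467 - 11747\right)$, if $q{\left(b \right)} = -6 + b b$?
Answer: $2603497680$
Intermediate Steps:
$q{\left(b \right)} = -6 + b^{2}$
$\left(35894 + q{\left(209 \right)}\right) \left(44467 - 11747\right) = \left(35894 - \left(6 - 209^{2}\right)\right) \left(44467 - 11747\right) = \left(35894 + \left(-6 + 43681\right)\right) 32720 = \left(35894 + 43675\right) 32720 = 79569 \cdot 32720 = 2603497680$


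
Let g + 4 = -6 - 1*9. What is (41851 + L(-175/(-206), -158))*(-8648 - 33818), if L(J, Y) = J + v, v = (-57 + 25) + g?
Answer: -182836832175/103 ≈ -1.7751e+9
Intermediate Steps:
g = -19 (g = -4 + (-6 - 1*9) = -4 + (-6 - 9) = -4 - 15 = -19)
v = -51 (v = (-57 + 25) - 19 = -32 - 19 = -51)
L(J, Y) = -51 + J (L(J, Y) = J - 51 = -51 + J)
(41851 + L(-175/(-206), -158))*(-8648 - 33818) = (41851 + (-51 - 175/(-206)))*(-8648 - 33818) = (41851 + (-51 - 175*(-1/206)))*(-42466) = (41851 + (-51 + 175/206))*(-42466) = (41851 - 10331/206)*(-42466) = (8610975/206)*(-42466) = -182836832175/103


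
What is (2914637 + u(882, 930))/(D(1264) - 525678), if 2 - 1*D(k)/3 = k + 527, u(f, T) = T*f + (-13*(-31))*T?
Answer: -4109687/531045 ≈ -7.7389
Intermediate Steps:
u(f, T) = 403*T + T*f (u(f, T) = T*f + 403*T = 403*T + T*f)
D(k) = -1575 - 3*k (D(k) = 6 - 3*(k + 527) = 6 - 3*(527 + k) = 6 + (-1581 - 3*k) = -1575 - 3*k)
(2914637 + u(882, 930))/(D(1264) - 525678) = (2914637 + 930*(403 + 882))/((-1575 - 3*1264) - 525678) = (2914637 + 930*1285)/((-1575 - 3792) - 525678) = (2914637 + 1195050)/(-5367 - 525678) = 4109687/(-531045) = 4109687*(-1/531045) = -4109687/531045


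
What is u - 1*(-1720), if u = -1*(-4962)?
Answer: 6682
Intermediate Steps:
u = 4962
u - 1*(-1720) = 4962 - 1*(-1720) = 4962 + 1720 = 6682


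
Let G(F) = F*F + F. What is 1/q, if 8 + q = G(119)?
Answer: 1/14272 ≈ 7.0067e-5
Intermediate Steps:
G(F) = F + F**2 (G(F) = F**2 + F = F + F**2)
q = 14272 (q = -8 + 119*(1 + 119) = -8 + 119*120 = -8 + 14280 = 14272)
1/q = 1/14272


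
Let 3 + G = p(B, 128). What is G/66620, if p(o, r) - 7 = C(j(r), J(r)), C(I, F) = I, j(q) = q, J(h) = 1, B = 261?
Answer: 33/16655 ≈ 0.0019814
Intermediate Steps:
p(o, r) = 7 + r
G = 132 (G = -3 + (7 + 128) = -3 + 135 = 132)
G/66620 = 132/66620 = 132*(1/66620) = 33/16655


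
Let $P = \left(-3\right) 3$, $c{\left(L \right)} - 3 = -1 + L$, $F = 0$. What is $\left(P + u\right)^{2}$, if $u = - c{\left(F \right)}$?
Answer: $121$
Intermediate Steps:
$c{\left(L \right)} = 2 + L$ ($c{\left(L \right)} = 3 + \left(-1 + L\right) = 2 + L$)
$P = -9$
$u = -2$ ($u = - (2 + 0) = \left(-1\right) 2 = -2$)
$\left(P + u\right)^{2} = \left(-9 - 2\right)^{2} = \left(-11\right)^{2} = 121$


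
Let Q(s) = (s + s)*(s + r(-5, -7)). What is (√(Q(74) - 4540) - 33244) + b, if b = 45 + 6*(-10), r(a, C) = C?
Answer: -33259 + 16*√21 ≈ -33186.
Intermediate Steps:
Q(s) = 2*s*(-7 + s) (Q(s) = (s + s)*(s - 7) = (2*s)*(-7 + s) = 2*s*(-7 + s))
b = -15 (b = 45 - 60 = -15)
(√(Q(74) - 4540) - 33244) + b = (√(2*74*(-7 + 74) - 4540) - 33244) - 15 = (√(2*74*67 - 4540) - 33244) - 15 = (√(9916 - 4540) - 33244) - 15 = (√5376 - 33244) - 15 = (16*√21 - 33244) - 15 = (-33244 + 16*√21) - 15 = -33259 + 16*√21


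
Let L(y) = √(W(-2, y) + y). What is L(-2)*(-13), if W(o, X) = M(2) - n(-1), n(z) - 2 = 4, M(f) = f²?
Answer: -26*I ≈ -26.0*I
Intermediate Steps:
n(z) = 6 (n(z) = 2 + 4 = 6)
W(o, X) = -2 (W(o, X) = 2² - 1*6 = 4 - 6 = -2)
L(y) = √(-2 + y)
L(-2)*(-13) = √(-2 - 2)*(-13) = √(-4)*(-13) = (2*I)*(-13) = -26*I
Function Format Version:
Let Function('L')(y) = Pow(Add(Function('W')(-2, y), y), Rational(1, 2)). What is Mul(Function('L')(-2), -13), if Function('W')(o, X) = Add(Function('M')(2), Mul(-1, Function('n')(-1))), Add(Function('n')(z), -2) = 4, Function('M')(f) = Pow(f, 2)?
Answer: Mul(-26, I) ≈ Mul(-26.000, I)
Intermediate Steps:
Function('n')(z) = 6 (Function('n')(z) = Add(2, 4) = 6)
Function('W')(o, X) = -2 (Function('W')(o, X) = Add(Pow(2, 2), Mul(-1, 6)) = Add(4, -6) = -2)
Function('L')(y) = Pow(Add(-2, y), Rational(1, 2))
Mul(Function('L')(-2), -13) = Mul(Pow(Add(-2, -2), Rational(1, 2)), -13) = Mul(Pow(-4, Rational(1, 2)), -13) = Mul(Mul(2, I), -13) = Mul(-26, I)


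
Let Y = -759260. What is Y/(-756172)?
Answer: 189815/189043 ≈ 1.0041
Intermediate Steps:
Y/(-756172) = -759260/(-756172) = -759260*(-1/756172) = 189815/189043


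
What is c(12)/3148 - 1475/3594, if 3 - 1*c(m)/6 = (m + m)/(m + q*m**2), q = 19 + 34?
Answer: -364577053/900870243 ≈ -0.40469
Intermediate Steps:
q = 53
c(m) = 18 - 12*m/(m + 53*m**2) (c(m) = 18 - 6*(m + m)/(m + 53*m**2) = 18 - 6*2*m/(m + 53*m**2) = 18 - 12*m/(m + 53*m**2))
c(12)/3148 - 1475/3594 = (6*(1 + 159*12)/(1 + 53*12))/3148 - 1475/3594 = (6*(1 + 1908)/(1 + 636))*(1/3148) - 1475*1/3594 = (6*1909/637)*(1/3148) - 1475/3594 = (6*(1/637)*1909)*(1/3148) - 1475/3594 = (11454/637)*(1/3148) - 1475/3594 = 5727/1002638 - 1475/3594 = -364577053/900870243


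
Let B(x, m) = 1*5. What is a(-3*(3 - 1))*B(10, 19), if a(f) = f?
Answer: -30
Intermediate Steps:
B(x, m) = 5
a(-3*(3 - 1))*B(10, 19) = -3*(3 - 1)*5 = -3*2*5 = -6*5 = -30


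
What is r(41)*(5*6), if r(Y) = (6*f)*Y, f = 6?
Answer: 44280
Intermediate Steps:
r(Y) = 36*Y (r(Y) = (6*6)*Y = 36*Y)
r(41)*(5*6) = (36*41)*(5*6) = 1476*30 = 44280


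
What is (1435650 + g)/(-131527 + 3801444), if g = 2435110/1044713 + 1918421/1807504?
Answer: 2710977214887672413/6929988408908952784 ≈ 0.39119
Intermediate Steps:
g = 6405670423613/1888322926352 (g = 2435110*(1/1044713) + 1918421*(1/1807504) = 2435110/1044713 + 1918421/1807504 = 6405670423613/1888322926352 ≈ 3.3923)
(1435650 + g)/(-131527 + 3801444) = (1435650 + 6405670423613/1888322926352)/(-131527 + 3801444) = (2710977214887672413/1888322926352)/3669917 = (2710977214887672413/1888322926352)*(1/3669917) = 2710977214887672413/6929988408908952784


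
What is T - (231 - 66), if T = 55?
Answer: -110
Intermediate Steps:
T - (231 - 66) = 55 - (231 - 66) = 55 - 1*165 = 55 - 165 = -110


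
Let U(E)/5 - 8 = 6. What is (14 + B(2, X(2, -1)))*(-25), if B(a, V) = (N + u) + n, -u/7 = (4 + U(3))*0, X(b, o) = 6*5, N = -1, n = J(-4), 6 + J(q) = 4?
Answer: -275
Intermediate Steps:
J(q) = -2 (J(q) = -6 + 4 = -2)
U(E) = 70 (U(E) = 40 + 5*6 = 40 + 30 = 70)
n = -2
X(b, o) = 30
u = 0 (u = -7*(4 + 70)*0 = -518*0 = -7*0 = 0)
B(a, V) = -3 (B(a, V) = (-1 + 0) - 2 = -1 - 2 = -3)
(14 + B(2, X(2, -1)))*(-25) = (14 - 3)*(-25) = 11*(-25) = -275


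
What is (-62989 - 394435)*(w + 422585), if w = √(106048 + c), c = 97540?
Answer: -193300521040 - 914848*√50897 ≈ -1.9351e+11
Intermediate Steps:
w = 2*√50897 (w = √(106048 + 97540) = √203588 = 2*√50897 ≈ 451.21)
(-62989 - 394435)*(w + 422585) = (-62989 - 394435)*(2*√50897 + 422585) = -457424*(422585 + 2*√50897) = -193300521040 - 914848*√50897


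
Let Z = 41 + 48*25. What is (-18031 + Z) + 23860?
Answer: 7070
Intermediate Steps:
Z = 1241 (Z = 41 + 1200 = 1241)
(-18031 + Z) + 23860 = (-18031 + 1241) + 23860 = -16790 + 23860 = 7070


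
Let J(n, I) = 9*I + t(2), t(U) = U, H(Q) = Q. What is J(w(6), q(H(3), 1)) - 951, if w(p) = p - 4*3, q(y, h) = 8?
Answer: -877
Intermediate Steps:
w(p) = -12 + p (w(p) = p - 12 = -12 + p)
J(n, I) = 2 + 9*I (J(n, I) = 9*I + 2 = 2 + 9*I)
J(w(6), q(H(3), 1)) - 951 = (2 + 9*8) - 951 = (2 + 72) - 951 = 74 - 951 = -877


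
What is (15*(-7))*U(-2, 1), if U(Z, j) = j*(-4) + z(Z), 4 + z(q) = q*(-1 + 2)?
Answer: 1050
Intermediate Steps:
z(q) = -4 + q (z(q) = -4 + q*(-1 + 2) = -4 + q*1 = -4 + q)
U(Z, j) = -4 + Z - 4*j (U(Z, j) = j*(-4) + (-4 + Z) = -4*j + (-4 + Z) = -4 + Z - 4*j)
(15*(-7))*U(-2, 1) = (15*(-7))*(-4 - 2 - 4*1) = -105*(-4 - 2 - 4) = -105*(-10) = 1050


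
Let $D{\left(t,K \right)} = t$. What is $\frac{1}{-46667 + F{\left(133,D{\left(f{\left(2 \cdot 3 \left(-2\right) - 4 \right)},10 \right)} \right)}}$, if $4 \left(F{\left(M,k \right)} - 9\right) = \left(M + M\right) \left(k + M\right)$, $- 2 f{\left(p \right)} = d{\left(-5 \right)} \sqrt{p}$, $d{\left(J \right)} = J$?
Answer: $- \frac{151254}{5721212029} - \frac{2660 i}{5721212029} \approx -2.6437 \cdot 10^{-5} - 4.6494 \cdot 10^{-7} i$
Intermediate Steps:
$f{\left(p \right)} = \frac{5 \sqrt{p}}{2}$ ($f{\left(p \right)} = - \frac{\left(-5\right) \sqrt{p}}{2} = \frac{5 \sqrt{p}}{2}$)
$F{\left(M,k \right)} = 9 + \frac{M \left(M + k\right)}{2}$ ($F{\left(M,k \right)} = 9 + \frac{\left(M + M\right) \left(k + M\right)}{4} = 9 + \frac{2 M \left(M + k\right)}{4} = 9 + \frac{M \left(M + k\right)}{2}$)
$\frac{1}{-46667 + F{\left(133,D{\left(f{\left(2 \cdot 3 \left(-2\right) - 4 \right)},10 \right)} \right)}} = \frac{1}{-46667 + \left(9 + \frac{133^{2}}{2} + \frac{1}{2} \cdot 133 \frac{5 \sqrt{2 \cdot 3 \left(-2\right) - 4}}{2}\right)} = \frac{1}{-46667 + \left(9 + \frac{1}{2} \cdot 17689 + \frac{1}{2} \cdot 133 \frac{5 \sqrt{6 \left(-2\right) - 4}}{2}\right)} = \frac{1}{-46667 + \left(9 + \frac{17689}{2} + \frac{1}{2} \cdot 133 \frac{5 \sqrt{-12 - 4}}{2}\right)} = \frac{1}{-46667 + \left(9 + \frac{17689}{2} + \frac{1}{2} \cdot 133 \frac{5 \sqrt{-16}}{2}\right)} = \frac{1}{-46667 + \left(9 + \frac{17689}{2} + \frac{1}{2} \cdot 133 \frac{5 \cdot 4 i}{2}\right)} = \frac{1}{-46667 + \left(9 + \frac{17689}{2} + \frac{1}{2} \cdot 133 \cdot 10 i\right)} = \frac{1}{-46667 + \left(9 + \frac{17689}{2} + 665 i\right)} = \frac{1}{-46667 + \left(\frac{17707}{2} + 665 i\right)} = \frac{1}{- \frac{75627}{2} + 665 i} = \frac{4 \left(- \frac{75627}{2} - 665 i\right)}{5721212029}$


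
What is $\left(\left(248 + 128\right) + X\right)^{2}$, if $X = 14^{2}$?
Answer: $327184$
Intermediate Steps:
$X = 196$
$\left(\left(248 + 128\right) + X\right)^{2} = \left(\left(248 + 128\right) + 196\right)^{2} = \left(376 + 196\right)^{2} = 572^{2} = 327184$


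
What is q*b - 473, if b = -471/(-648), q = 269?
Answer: -59935/216 ≈ -277.48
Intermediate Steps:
b = 157/216 (b = -471*(-1/648) = 157/216 ≈ 0.72685)
q*b - 473 = 269*(157/216) - 473 = 42233/216 - 473 = -59935/216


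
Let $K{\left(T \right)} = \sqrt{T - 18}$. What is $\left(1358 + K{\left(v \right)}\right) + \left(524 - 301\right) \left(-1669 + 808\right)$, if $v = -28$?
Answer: $-190645 + i \sqrt{46} \approx -1.9065 \cdot 10^{5} + 6.7823 i$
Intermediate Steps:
$K{\left(T \right)} = \sqrt{-18 + T}$
$\left(1358 + K{\left(v \right)}\right) + \left(524 - 301\right) \left(-1669 + 808\right) = \left(1358 + \sqrt{-18 - 28}\right) + \left(524 - 301\right) \left(-1669 + 808\right) = \left(1358 + \sqrt{-46}\right) + 223 \left(-861\right) = \left(1358 + i \sqrt{46}\right) - 192003 = -190645 + i \sqrt{46}$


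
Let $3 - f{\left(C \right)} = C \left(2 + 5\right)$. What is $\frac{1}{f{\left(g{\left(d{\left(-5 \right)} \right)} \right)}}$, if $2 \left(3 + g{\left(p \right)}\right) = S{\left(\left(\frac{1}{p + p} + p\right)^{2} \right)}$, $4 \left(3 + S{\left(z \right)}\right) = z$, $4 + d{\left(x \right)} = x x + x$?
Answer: $- \frac{8192}{1559559} \approx -0.0052528$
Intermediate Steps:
$d{\left(x \right)} = -4 + x + x^{2}$ ($d{\left(x \right)} = -4 + \left(x x + x\right) = -4 + \left(x^{2} + x\right) = -4 + \left(x + x^{2}\right) = -4 + x + x^{2}$)
$S{\left(z \right)} = -3 + \frac{z}{4}$
$g{\left(p \right)} = - \frac{9}{2} + \frac{\left(p + \frac{1}{2 p}\right)^{2}}{8}$ ($g{\left(p \right)} = -3 + \frac{-3 + \frac{\left(\frac{1}{p + p} + p\right)^{2}}{4}}{2} = -3 + \frac{-3 + \frac{\left(\frac{1}{2 p} + p\right)^{2}}{4}}{2} = -3 + \frac{-3 + \frac{\left(p + \frac{1}{2 p}\right)^{2}}{4}}{2} = -3 + \left(- \frac{3}{2} + \frac{\left(p + \frac{1}{2 p}\right)^{2}}{8}\right) = - \frac{9}{2} + \frac{\left(p + \frac{1}{2 p}\right)^{2}}{8}$)
$f{\left(C \right)} = 3 - 7 C$ ($f{\left(C \right)} = 3 - C \left(2 + 5\right) = 3 - C 7 = 3 - 7 C$)
$\frac{1}{f{\left(g{\left(d{\left(-5 \right)} \right)} \right)}} = \frac{1}{3 - 7 \left(- \frac{35}{8} + \frac{\left(-4 - 5 + \left(-5\right)^{2}\right)^{2}}{8} + \frac{1}{32 \left(-4 - 5 + \left(-5\right)^{2}\right)^{2}}\right)} = \frac{1}{3 - 7 \left(- \frac{35}{8} + \frac{\left(-4 - 5 + 25\right)^{2}}{8} + \frac{1}{32 \left(-4 - 5 + 25\right)^{2}}\right)} = \frac{1}{3 - 7 \left(- \frac{35}{8} + \frac{16^{2}}{8} + \frac{1}{32 \cdot 256}\right)} = \frac{1}{3 - 7 \left(- \frac{35}{8} + \frac{1}{8} \cdot 256 + \frac{1}{32} \cdot \frac{1}{256}\right)} = \frac{1}{3 - 7 \left(- \frac{35}{8} + 32 + \frac{1}{8192}\right)} = \frac{1}{3 - \frac{1584135}{8192}} = \frac{1}{- \frac{1559559}{8192}} = - \frac{8192}{1559559}$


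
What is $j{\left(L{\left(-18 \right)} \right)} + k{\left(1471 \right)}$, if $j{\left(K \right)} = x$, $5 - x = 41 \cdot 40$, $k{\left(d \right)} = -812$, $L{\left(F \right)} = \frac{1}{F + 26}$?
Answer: $-2447$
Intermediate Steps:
$L{\left(F \right)} = \frac{1}{26 + F}$
$x = -1635$ ($x = 5 - 41 \cdot 40 = 5 - 1640 = -1635$)
$j{\left(K \right)} = -1635$
$j{\left(L{\left(-18 \right)} \right)} + k{\left(1471 \right)} = -1635 - 812 = -2447$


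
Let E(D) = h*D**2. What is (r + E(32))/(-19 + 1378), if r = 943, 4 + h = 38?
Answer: 35759/1359 ≈ 26.313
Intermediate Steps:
h = 34 (h = -4 + 38 = 34)
E(D) = 34*D**2
(r + E(32))/(-19 + 1378) = (943 + 34*32**2)/(-19 + 1378) = (943 + 34*1024)/1359 = (943 + 34816)/1359 = (1/1359)*35759 = 35759/1359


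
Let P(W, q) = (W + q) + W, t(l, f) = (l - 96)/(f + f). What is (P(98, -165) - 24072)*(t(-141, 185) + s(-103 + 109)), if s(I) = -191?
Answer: 1704675187/370 ≈ 4.6072e+6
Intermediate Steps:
t(l, f) = (-96 + l)/(2*f) (t(l, f) = (-96 + l)/((2*f)) = (-96 + l)*(1/(2*f)) = (-96 + l)/(2*f))
P(W, q) = q + 2*W
(P(98, -165) - 24072)*(t(-141, 185) + s(-103 + 109)) = ((-165 + 2*98) - 24072)*((½)*(-96 - 141)/185 - 191) = ((-165 + 196) - 24072)*((½)*(1/185)*(-237) - 191) = (31 - 24072)*(-237/370 - 191) = -24041*(-70907/370) = 1704675187/370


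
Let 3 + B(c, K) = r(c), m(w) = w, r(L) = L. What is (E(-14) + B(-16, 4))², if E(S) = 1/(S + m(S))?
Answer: 284089/784 ≈ 362.36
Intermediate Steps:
B(c, K) = -3 + c
E(S) = 1/(2*S) (E(S) = 1/(S + S) = 1/(2*S))
(E(-14) + B(-16, 4))² = ((½)/(-14) + (-3 - 16))² = ((½)*(-1/14) - 19)² = (-1/28 - 19)² = (-533/28)² = 284089/784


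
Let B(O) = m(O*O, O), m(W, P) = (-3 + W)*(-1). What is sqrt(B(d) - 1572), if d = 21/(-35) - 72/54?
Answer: I*sqrt(353866)/15 ≈ 39.658*I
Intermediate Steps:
d = -29/15 (d = 21*(-1/35) - 72*1/54 = -3/5 - 4/3 = -29/15 ≈ -1.9333)
m(W, P) = 3 - W
B(O) = 3 - O**2 (B(O) = 3 - O*O = 3 - O**2)
sqrt(B(d) - 1572) = sqrt((3 - (-29/15)**2) - 1572) = sqrt((3 - 1*841/225) - 1572) = sqrt((3 - 841/225) - 1572) = sqrt(-166/225 - 1572) = sqrt(-353866/225) = I*sqrt(353866)/15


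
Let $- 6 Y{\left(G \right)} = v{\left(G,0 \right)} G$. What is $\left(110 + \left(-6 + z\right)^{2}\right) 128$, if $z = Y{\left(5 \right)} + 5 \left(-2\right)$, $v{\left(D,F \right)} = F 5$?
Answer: $46848$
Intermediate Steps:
$v{\left(D,F \right)} = 5 F$
$Y{\left(G \right)} = 0$ ($Y{\left(G \right)} = - \frac{5 \cdot 0 G}{6} = - \frac{0 G}{6} = \left(- \frac{1}{6}\right) 0 = 0$)
$z = -10$ ($z = 0 + 5 \left(-2\right) = 0 - 10 = -10$)
$\left(110 + \left(-6 + z\right)^{2}\right) 128 = \left(110 + \left(-6 - 10\right)^{2}\right) 128 = \left(110 + \left(-16\right)^{2}\right) 128 = \left(110 + 256\right) 128 = 366 \cdot 128 = 46848$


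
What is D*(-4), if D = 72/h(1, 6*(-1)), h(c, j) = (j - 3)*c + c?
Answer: 36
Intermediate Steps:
h(c, j) = c + c*(-3 + j) (h(c, j) = (-3 + j)*c + c = c*(-3 + j) + c = c + c*(-3 + j))
D = -9 (D = 72/((1*(-2 + 6*(-1)))) = 72/((1*(-2 - 6))) = 72/((1*(-8))) = 72/(-8) = 72*(-1/8) = -9)
D*(-4) = -9*(-4) = 36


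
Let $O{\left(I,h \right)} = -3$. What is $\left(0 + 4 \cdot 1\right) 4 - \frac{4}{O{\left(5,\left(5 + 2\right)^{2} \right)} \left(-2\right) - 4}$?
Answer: $14$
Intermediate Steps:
$\left(0 + 4 \cdot 1\right) 4 - \frac{4}{O{\left(5,\left(5 + 2\right)^{2} \right)} \left(-2\right) - 4} = \left(0 + 4 \cdot 1\right) 4 - \frac{4}{\left(-3\right) \left(-2\right) - 4} = \left(0 + 4\right) 4 - \frac{4}{6 - 4} = 4 \cdot 4 - \frac{4}{2} = 16 - 2 = 14$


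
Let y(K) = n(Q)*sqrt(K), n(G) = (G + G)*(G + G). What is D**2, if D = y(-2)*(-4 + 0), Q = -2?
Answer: -8192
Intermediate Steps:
n(G) = 4*G**2 (n(G) = (2*G)*(2*G) = 4*G**2)
y(K) = 16*sqrt(K) (y(K) = (4*(-2)**2)*sqrt(K) = (4*4)*sqrt(K) = 16*sqrt(K))
D = -64*I*sqrt(2) (D = (16*sqrt(-2))*(-4 + 0) = (16*(I*sqrt(2)))*(-4) = (16*I*sqrt(2))*(-4) = -64*I*sqrt(2) ≈ -90.51*I)
D**2 = (-64*I*sqrt(2))**2 = -8192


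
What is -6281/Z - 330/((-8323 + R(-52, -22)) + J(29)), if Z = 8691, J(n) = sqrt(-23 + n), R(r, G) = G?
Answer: -413468967989/605232714129 + 330*sqrt(6)/69639019 ≈ -0.68315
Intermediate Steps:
-6281/Z - 330/((-8323 + R(-52, -22)) + J(29)) = -6281/(8691*1) - 330/((-8323 - 22) + sqrt(-23 + 29)) = -6281/8691 - 330/(-8345 + sqrt(6))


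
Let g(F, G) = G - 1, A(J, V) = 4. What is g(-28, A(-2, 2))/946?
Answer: 3/946 ≈ 0.0031712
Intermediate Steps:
g(F, G) = -1 + G
g(-28, A(-2, 2))/946 = (-1 + 4)/946 = 3*(1/946) = 3/946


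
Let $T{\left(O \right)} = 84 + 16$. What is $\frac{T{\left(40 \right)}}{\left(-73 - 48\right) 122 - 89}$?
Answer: $- \frac{100}{14851} \approx -0.0067336$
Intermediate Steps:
$T{\left(O \right)} = 100$
$\frac{T{\left(40 \right)}}{\left(-73 - 48\right) 122 - 89} = \frac{100}{\left(-73 - 48\right) 122 - 89} = \frac{100}{\left(-121\right) 122 - 89} = \frac{100}{-14762 - 89} = \frac{100}{-14851} = 100 \left(- \frac{1}{14851}\right) = - \frac{100}{14851}$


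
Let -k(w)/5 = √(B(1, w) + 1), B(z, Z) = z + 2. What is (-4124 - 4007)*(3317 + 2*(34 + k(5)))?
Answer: -27360815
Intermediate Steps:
B(z, Z) = 2 + z
k(w) = -10 (k(w) = -5*√((2 + 1) + 1) = -5*√(3 + 1) = -5*√4 = -5*2 = -10)
(-4124 - 4007)*(3317 + 2*(34 + k(5))) = (-4124 - 4007)*(3317 + 2*(34 - 10)) = -8131*(3317 + 2*24) = -8131*(3317 + 48) = -8131*3365 = -27360815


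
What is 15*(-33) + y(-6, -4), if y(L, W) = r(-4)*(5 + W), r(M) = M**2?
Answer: -479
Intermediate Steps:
y(L, W) = 80 + 16*W (y(L, W) = (-4)**2*(5 + W) = 16*(5 + W) = 80 + 16*W)
15*(-33) + y(-6, -4) = 15*(-33) + (80 + 16*(-4)) = -495 + (80 - 64) = -495 + 16 = -479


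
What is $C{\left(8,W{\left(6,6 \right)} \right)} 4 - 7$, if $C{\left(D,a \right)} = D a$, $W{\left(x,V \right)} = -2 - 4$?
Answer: $-199$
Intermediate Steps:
$W{\left(x,V \right)} = -6$ ($W{\left(x,V \right)} = -2 - 4 = -6$)
$C{\left(8,W{\left(6,6 \right)} \right)} 4 - 7 = 8 \left(-6\right) 4 - 7 = \left(-48\right) 4 - 7 = -192 - 7 = -199$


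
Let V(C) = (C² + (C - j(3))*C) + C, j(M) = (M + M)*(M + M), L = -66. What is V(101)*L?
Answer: -1113222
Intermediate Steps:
j(M) = 4*M² (j(M) = (2*M)*(2*M) = 4*M²)
V(C) = C + C² + C*(-36 + C) (V(C) = (C² + (C - 4*3²)*C) + C = (C² + (C - 4*9)*C) + C = (C² + (C - 1*36)*C) + C = (C² + (C - 36)*C) + C = (C² + (-36 + C)*C) + C = (C² + C*(-36 + C)) + C = C + C² + C*(-36 + C))
V(101)*L = (101*(-35 + 2*101))*(-66) = (101*(-35 + 202))*(-66) = (101*167)*(-66) = 16867*(-66) = -1113222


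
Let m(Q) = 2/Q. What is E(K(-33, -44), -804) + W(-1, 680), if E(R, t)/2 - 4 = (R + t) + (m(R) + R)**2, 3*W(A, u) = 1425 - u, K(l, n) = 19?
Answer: -632087/1083 ≈ -583.64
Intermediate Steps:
W(A, u) = 475 - u/3 (W(A, u) = (1425 - u)/3 = 475 - u/3)
E(R, t) = 8 + 2*R + 2*t + 2*(R + 2/R)**2 (E(R, t) = 8 + 2*((R + t) + (2/R + R)**2) = 8 + 2*((R + t) + (R + 2/R)**2) = 8 + 2*(R + t + (R + 2/R)**2) = 8 + (2*R + 2*t + 2*(R + 2/R)**2) = 8 + 2*R + 2*t + 2*(R + 2/R)**2)
E(K(-33, -44), -804) + W(-1, 680) = (8 + 2*19 + 2*(-804) + 2*(2 + 19**2)**2/19**2) + (475 - 1/3*680) = (8 + 38 - 1608 + 2*(1/361)*(2 + 361)**2) + (475 - 680/3) = (8 + 38 - 1608 + 2*(1/361)*363**2) + 745/3 = (8 + 38 - 1608 + 2*(1/361)*131769) + 745/3 = (8 + 38 - 1608 + 263538/361) + 745/3 = -300344/361 + 745/3 = -632087/1083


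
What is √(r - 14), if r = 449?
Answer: √435 ≈ 20.857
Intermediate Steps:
√(r - 14) = √(449 - 14) = √435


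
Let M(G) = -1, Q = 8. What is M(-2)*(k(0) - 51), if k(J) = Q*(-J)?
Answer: 51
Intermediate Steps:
k(J) = -8*J (k(J) = 8*(-J) = -8*J)
M(-2)*(k(0) - 51) = -(-8*0 - 51) = -(0 - 51) = -1*(-51) = 51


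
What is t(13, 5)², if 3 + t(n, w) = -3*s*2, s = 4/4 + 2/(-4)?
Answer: 36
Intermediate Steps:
s = ½ (s = 4*(¼) + 2*(-¼) = 1 - ½ = ½ ≈ 0.50000)
t(n, w) = -6 (t(n, w) = -3 - 3*½*2 = -3 - 3/2*2 = -3 - 3 = -6)
t(13, 5)² = (-6)² = 36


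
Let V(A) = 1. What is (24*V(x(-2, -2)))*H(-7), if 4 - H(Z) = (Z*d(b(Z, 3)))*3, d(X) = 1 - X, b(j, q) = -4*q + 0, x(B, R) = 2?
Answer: 6648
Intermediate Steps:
b(j, q) = -4*q
H(Z) = 4 - 39*Z (H(Z) = 4 - Z*(1 - (-4)*3)*3 = 4 - Z*(1 - 1*(-12))*3 = 4 - Z*(1 + 12)*3 = 4 - Z*13*3 = 4 - 13*Z*3 = 4 - 39*Z)
(24*V(x(-2, -2)))*H(-7) = (24*1)*(4 - 39*(-7)) = 24*(4 + 273) = 24*277 = 6648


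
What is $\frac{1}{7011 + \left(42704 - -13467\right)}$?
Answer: $\frac{1}{63182} \approx 1.5827 \cdot 10^{-5}$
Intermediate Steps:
$\frac{1}{7011 + \left(42704 - -13467\right)} = \frac{1}{7011 + \left(42704 + 13467\right)} = \frac{1}{7011 + 56171} = \frac{1}{63182}$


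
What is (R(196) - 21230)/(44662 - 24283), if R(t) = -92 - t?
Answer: -21518/20379 ≈ -1.0559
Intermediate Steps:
(R(196) - 21230)/(44662 - 24283) = ((-92 - 1*196) - 21230)/(44662 - 24283) = ((-92 - 196) - 21230)/20379 = (-288 - 21230)*(1/20379) = -21518*1/20379 = -21518/20379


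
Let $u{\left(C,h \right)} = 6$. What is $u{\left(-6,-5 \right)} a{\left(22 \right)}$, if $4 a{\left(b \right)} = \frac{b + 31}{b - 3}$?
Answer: $\frac{159}{38} \approx 4.1842$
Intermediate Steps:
$a{\left(b \right)} = \frac{31 + b}{4 \left(-3 + b\right)}$ ($a{\left(b \right)} = \frac{\left(b + 31\right) \frac{1}{b - 3}}{4} = \frac{\left(31 + b\right) \frac{1}{-3 + b}}{4} = \frac{\frac{1}{-3 + b} \left(31 + b\right)}{4} = \frac{31 + b}{4 \left(-3 + b\right)}$)
$u{\left(-6,-5 \right)} a{\left(22 \right)} = 6 \frac{31 + 22}{4 \left(-3 + 22\right)} = 6 \cdot \frac{1}{4} \cdot \frac{1}{19} \cdot 53 = 6 \cdot \frac{53}{76} = \frac{159}{38}$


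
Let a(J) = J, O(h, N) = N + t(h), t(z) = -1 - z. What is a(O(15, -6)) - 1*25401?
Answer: -25423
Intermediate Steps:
O(h, N) = -1 + N - h (O(h, N) = N + (-1 - h) = -1 + N - h)
a(O(15, -6)) - 1*25401 = (-1 - 6 - 1*15) - 1*25401 = (-1 - 6 - 15) - 25401 = -22 - 25401 = -25423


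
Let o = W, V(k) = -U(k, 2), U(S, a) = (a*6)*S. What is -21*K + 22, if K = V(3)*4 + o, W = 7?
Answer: 2899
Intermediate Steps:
U(S, a) = 6*S*a (U(S, a) = (6*a)*S = 6*S*a)
V(k) = -12*k (V(k) = -6*k*2 = -12*k)
o = 7
K = -137 (K = -12*3*4 + 7 = -36*4 + 7 = -144 + 7 = -137)
-21*K + 22 = -21*(-137) + 22 = 2877 + 22 = 2899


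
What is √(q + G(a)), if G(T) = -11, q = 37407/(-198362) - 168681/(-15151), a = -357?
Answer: I*√499080507785081654/3005382662 ≈ 0.23506*I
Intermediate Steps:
q = 32893147065/3005382662 (q = 37407*(-1/198362) - 168681*(-1/15151) = -37407/198362 + 168681/15151 = 32893147065/3005382662 ≈ 10.945)
√(q + G(a)) = √(32893147065/3005382662 - 11) = √(-166062217/3005382662) = I*√499080507785081654/3005382662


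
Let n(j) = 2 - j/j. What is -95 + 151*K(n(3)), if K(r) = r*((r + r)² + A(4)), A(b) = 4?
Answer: 1113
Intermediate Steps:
n(j) = 1 (n(j) = 2 - 1*1 = 2 - 1 = 1)
K(r) = r*(4 + 4*r²) (K(r) = r*((r + r)² + 4) = r*((2*r)² + 4) = r*(4*r² + 4) = r*(4 + 4*r²))
-95 + 151*K(n(3)) = -95 + 151*(4*1*(1 + 1²)) = -95 + 151*(4*1*(1 + 1)) = -95 + 151*(4*1*2) = -95 + 151*8 = -95 + 1208 = 1113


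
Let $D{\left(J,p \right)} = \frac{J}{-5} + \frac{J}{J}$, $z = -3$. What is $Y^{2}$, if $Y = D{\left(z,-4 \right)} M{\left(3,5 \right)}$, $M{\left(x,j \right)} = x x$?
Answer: $\frac{5184}{25} \approx 207.36$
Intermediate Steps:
$M{\left(x,j \right)} = x^{2}$
$D{\left(J,p \right)} = 1 - \frac{J}{5}$ ($D{\left(J,p \right)} = J \left(- \frac{1}{5}\right) + 1 = - \frac{J}{5} + 1 = 1 - \frac{J}{5}$)
$Y = \frac{72}{5}$ ($Y = \left(1 - - \frac{3}{5}\right) 3^{2} = \left(1 + \frac{3}{5}\right) 9 = \frac{8}{5} \cdot 9 = \frac{72}{5} \approx 14.4$)
$Y^{2} = \left(\frac{72}{5}\right)^{2} = \frac{5184}{25}$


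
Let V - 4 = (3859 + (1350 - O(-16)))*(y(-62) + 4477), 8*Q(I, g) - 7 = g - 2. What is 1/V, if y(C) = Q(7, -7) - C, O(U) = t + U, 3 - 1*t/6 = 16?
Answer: 4/96275981 ≈ 4.1547e-8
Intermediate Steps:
t = -78 (t = 18 - 6*16 = 18 - 96 = -78)
Q(I, g) = 5/8 + g/8 (Q(I, g) = 7/8 + (g - 2)/8 = 7/8 + (-2 + g)/8 = 7/8 + (-¼ + g/8) = 5/8 + g/8)
O(U) = -78 + U
y(C) = -¼ - C (y(C) = (5/8 + (⅛)*(-7)) - C = (5/8 - 7/8) - C = -¼ - C)
V = 96275981/4 (V = 4 + (3859 + (1350 - (-78 - 16)))*((-¼ - 1*(-62)) + 4477) = 4 + (3859 + (1350 - 1*(-94)))*((-¼ + 62) + 4477) = 4 + (3859 + (1350 + 94))*(247/4 + 4477) = 4 + (3859 + 1444)*(18155/4) = 4 + 5303*(18155/4) = 4 + 96275965/4 = 96275981/4 ≈ 2.4069e+7)
1/V = 1/(96275981/4) = 4/96275981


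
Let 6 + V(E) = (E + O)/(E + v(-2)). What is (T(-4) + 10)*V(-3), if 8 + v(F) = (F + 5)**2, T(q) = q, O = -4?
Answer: -15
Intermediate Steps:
v(F) = -8 + (5 + F)**2 (v(F) = -8 + (F + 5)**2 = -8 + (5 + F)**2)
V(E) = -6 + (-4 + E)/(1 + E) (V(E) = -6 + (E - 4)/(E + (-8 + (5 - 2)**2)) = -6 + (-4 + E)/(E + (-8 + 3**2)) = -6 + (-4 + E)/(E + (-8 + 9)) = -6 + (-4 + E)/(E + 1) = -6 + (-4 + E)/(1 + E))
(T(-4) + 10)*V(-3) = (-4 + 10)*(5*(-2 - 1*(-3))/(1 - 3)) = 6*(5*(-2 + 3)/(-2)) = 6*(5*(-1/2)*1) = 6*(-5/2) = -15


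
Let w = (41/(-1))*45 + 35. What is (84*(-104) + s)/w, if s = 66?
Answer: 867/181 ≈ 4.7901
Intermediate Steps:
w = -1810 (w = (41*(-1))*45 + 35 = -41*45 + 35 = -1845 + 35 = -1810)
(84*(-104) + s)/w = (84*(-104) + 66)/(-1810) = (-8736 + 66)*(-1/1810) = -8670*(-1/1810) = 867/181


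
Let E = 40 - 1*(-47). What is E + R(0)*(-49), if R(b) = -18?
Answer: 969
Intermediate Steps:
E = 87 (E = 40 + 47 = 87)
E + R(0)*(-49) = 87 - 18*(-49) = 87 + 882 = 969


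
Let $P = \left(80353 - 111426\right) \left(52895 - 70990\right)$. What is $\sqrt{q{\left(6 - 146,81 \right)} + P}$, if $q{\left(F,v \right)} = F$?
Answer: $\sqrt{562265795} \approx 23712.0$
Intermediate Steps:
$P = 562265935$ ($P = - 31073 \left(52895 + \left(-84075 + 13085\right)\right) = - 31073 \left(52895 - 70990\right) = \left(-31073\right) \left(-18095\right) = 562265935$)
$\sqrt{q{\left(6 - 146,81 \right)} + P} = \sqrt{\left(6 - 146\right) + 562265935} = \sqrt{-140 + 562265935} = \sqrt{562265795}$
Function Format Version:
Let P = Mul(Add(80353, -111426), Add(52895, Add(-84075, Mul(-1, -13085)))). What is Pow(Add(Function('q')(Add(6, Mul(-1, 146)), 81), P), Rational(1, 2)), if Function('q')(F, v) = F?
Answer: Pow(562265795, Rational(1, 2)) ≈ 23712.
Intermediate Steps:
P = 562265935 (P = Mul(-31073, Add(52895, Add(-84075, 13085))) = Mul(-31073, Add(52895, -70990)) = Mul(-31073, -18095) = 562265935)
Pow(Add(Function('q')(Add(6, Mul(-1, 146)), 81), P), Rational(1, 2)) = Pow(Add(Add(6, Mul(-1, 146)), 562265935), Rational(1, 2)) = Pow(Add(Add(6, -146), 562265935), Rational(1, 2)) = Pow(Add(-140, 562265935), Rational(1, 2)) = Pow(562265795, Rational(1, 2))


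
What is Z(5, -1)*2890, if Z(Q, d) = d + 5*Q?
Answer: 69360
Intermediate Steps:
Z(5, -1)*2890 = (-1 + 5*5)*2890 = (-1 + 25)*2890 = 24*2890 = 69360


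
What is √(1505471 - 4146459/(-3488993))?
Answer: √1947733189052474/35969 ≈ 1227.0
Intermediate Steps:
√(1505471 - 4146459/(-3488993)) = √(1505471 - 4146459*(-1/3488993)) = √(1505471 + 42747/35969) = √(54150329146/35969) = √1947733189052474/35969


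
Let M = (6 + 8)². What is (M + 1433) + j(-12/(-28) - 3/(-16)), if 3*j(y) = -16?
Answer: 4871/3 ≈ 1623.7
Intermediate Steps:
j(y) = -16/3 (j(y) = (⅓)*(-16) = -16/3)
M = 196 (M = 14² = 196)
(M + 1433) + j(-12/(-28) - 3/(-16)) = (196 + 1433) - 16/3 = 1629 - 16/3 = 4871/3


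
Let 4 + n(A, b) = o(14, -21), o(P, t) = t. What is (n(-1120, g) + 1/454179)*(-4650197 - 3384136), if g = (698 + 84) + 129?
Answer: 30408541718614/151393 ≈ 2.0086e+8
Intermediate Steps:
g = 911 (g = 782 + 129 = 911)
n(A, b) = -25 (n(A, b) = -4 - 21 = -25)
(n(-1120, g) + 1/454179)*(-4650197 - 3384136) = (-25 + 1/454179)*(-4650197 - 3384136) = (-25 + 1/454179)*(-8034333) = -11354474/454179*(-8034333) = 30408541718614/151393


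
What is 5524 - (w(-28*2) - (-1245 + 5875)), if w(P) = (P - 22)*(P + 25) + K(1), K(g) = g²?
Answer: 7735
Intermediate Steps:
w(P) = 1 + (-22 + P)*(25 + P) (w(P) = (P - 22)*(P + 25) + 1² = (-22 + P)*(25 + P) + 1 = 1 + (-22 + P)*(25 + P))
5524 - (w(-28*2) - (-1245 + 5875)) = 5524 - ((-549 + (-28*2)² + 3*(-28*2)) - (-1245 + 5875)) = 5524 - ((-549 + (-56)² + 3*(-56)) - 1*4630) = 5524 - ((-549 + 3136 - 168) - 4630) = 5524 - (2419 - 4630) = 5524 - 1*(-2211) = 5524 + 2211 = 7735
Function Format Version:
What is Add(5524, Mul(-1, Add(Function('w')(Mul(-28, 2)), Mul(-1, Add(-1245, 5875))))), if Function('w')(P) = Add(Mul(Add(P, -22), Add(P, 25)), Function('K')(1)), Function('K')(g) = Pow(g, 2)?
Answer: 7735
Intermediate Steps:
Function('w')(P) = Add(1, Mul(Add(-22, P), Add(25, P))) (Function('w')(P) = Add(Mul(Add(P, -22), Add(P, 25)), Pow(1, 2)) = Add(Mul(Add(-22, P), Add(25, P)), 1) = Add(1, Mul(Add(-22, P), Add(25, P))))
Add(5524, Mul(-1, Add(Function('w')(Mul(-28, 2)), Mul(-1, Add(-1245, 5875))))) = Add(5524, Mul(-1, Add(Add(-549, Pow(Mul(-28, 2), 2), Mul(3, Mul(-28, 2))), Mul(-1, Add(-1245, 5875))))) = Add(5524, Mul(-1, Add(Add(-549, Pow(-56, 2), Mul(3, -56)), Mul(-1, 4630)))) = Add(5524, Mul(-1, Add(Add(-549, 3136, -168), -4630))) = Add(5524, Mul(-1, Add(2419, -4630))) = Add(5524, Mul(-1, -2211)) = Add(5524, 2211) = 7735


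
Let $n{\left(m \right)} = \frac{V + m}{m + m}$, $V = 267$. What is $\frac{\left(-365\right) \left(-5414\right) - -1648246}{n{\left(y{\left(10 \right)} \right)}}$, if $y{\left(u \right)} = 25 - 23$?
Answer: $\frac{14497424}{269} \approx 53894.0$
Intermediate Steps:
$y{\left(u \right)} = 2$ ($y{\left(u \right)} = 25 - 23 = 2$)
$n{\left(m \right)} = \frac{267 + m}{2 m}$ ($n{\left(m \right)} = \frac{267 + m}{m + m} = \frac{267 + m}{2 m}$)
$\frac{\left(-365\right) \left(-5414\right) - -1648246}{n{\left(y{\left(10 \right)} \right)}} = \frac{\left(-365\right) \left(-5414\right) - -1648246}{\frac{1}{2} \cdot \frac{1}{2} \left(267 + 2\right)} = \frac{1976110 + 1648246}{\frac{1}{2} \cdot \frac{1}{2} \cdot 269} = \frac{3624356}{\frac{269}{4}} = 3624356 \cdot \frac{4}{269} = \frac{14497424}{269}$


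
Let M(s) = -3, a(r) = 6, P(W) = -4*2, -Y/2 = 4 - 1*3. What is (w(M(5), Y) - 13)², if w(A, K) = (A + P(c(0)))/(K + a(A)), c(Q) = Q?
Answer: 3969/16 ≈ 248.06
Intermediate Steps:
Y = -2 (Y = -2*(4 - 1*3) = -2*(4 - 3) = -2*1 = -2)
P(W) = -8
w(A, K) = (-8 + A)/(6 + K) (w(A, K) = (A - 8)/(K + 6) = (-8 + A)/(6 + K))
(w(M(5), Y) - 13)² = ((-8 - 3)/(6 - 2) - 13)² = (-11/4 - 13)² = (-63/4)² = 3969/16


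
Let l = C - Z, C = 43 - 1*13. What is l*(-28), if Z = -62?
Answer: -2576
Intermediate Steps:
C = 30 (C = 43 - 13 = 30)
l = 92 (l = 30 - 1*(-62) = 30 + 62 = 92)
l*(-28) = 92*(-28) = -2576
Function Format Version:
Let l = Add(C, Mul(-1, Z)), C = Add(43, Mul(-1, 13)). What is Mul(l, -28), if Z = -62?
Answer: -2576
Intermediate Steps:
C = 30 (C = Add(43, -13) = 30)
l = 92 (l = Add(30, Mul(-1, -62)) = Add(30, 62) = 92)
Mul(l, -28) = Mul(92, -28) = -2576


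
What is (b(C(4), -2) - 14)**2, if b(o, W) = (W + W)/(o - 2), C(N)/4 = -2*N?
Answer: 55696/289 ≈ 192.72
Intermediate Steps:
C(N) = -8*N (C(N) = 4*(-2*N) = -8*N)
b(o, W) = 2*W/(-2 + o) (b(o, W) = (2*W)/(-2 + o) = 2*W/(-2 + o))
(b(C(4), -2) - 14)**2 = (2*(-2)/(-2 - 8*4) - 14)**2 = (2*(-2)/(-2 - 32) - 14)**2 = (2*(-2)/(-34) - 14)**2 = (2*(-2)*(-1/34) - 14)**2 = (2/17 - 14)**2 = (-236/17)**2 = 55696/289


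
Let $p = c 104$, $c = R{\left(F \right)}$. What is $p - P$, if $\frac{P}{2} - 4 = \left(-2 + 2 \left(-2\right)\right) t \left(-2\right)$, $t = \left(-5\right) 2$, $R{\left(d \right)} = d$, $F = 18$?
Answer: $2104$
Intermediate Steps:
$t = -10$
$c = 18$
$p = 1872$ ($p = 18 \cdot 104 = 1872$)
$P = -232$ ($P = 8 + 2 \left(-2 + 2 \left(-2\right)\right) \left(-10\right) \left(-2\right) = 8 + 2 \left(-2 - 4\right) \left(-10\right) \left(-2\right) = 8 + 2 \left(-6\right) \left(-10\right) \left(-2\right) = 8 + 2 \cdot 60 \left(-2\right) = 8 + 2 \left(-120\right) = 8 - 240 = -232$)
$p - P = 1872 - -232 = 1872 + 232 = 2104$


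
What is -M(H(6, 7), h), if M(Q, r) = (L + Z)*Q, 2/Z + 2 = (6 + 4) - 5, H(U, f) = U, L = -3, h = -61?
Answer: 14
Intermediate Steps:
Z = 2/3 (Z = 2/(-2 + ((6 + 4) - 5)) = 2/(-2 + (10 - 5)) = 2/(-2 + 5) = 2/3 ≈ 0.66667)
M(Q, r) = -7*Q/3 (M(Q, r) = (-3 + 2/3)*Q = -7*Q/3)
-M(H(6, 7), h) = -(-7)*6/3 = -1*(-14) = 14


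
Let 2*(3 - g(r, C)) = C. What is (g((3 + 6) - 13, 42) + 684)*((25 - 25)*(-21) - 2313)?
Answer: -1540458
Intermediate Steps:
g(r, C) = 3 - C/2
(g((3 + 6) - 13, 42) + 684)*((25 - 25)*(-21) - 2313) = ((3 - ½*42) + 684)*((25 - 25)*(-21) - 2313) = ((3 - 21) + 684)*(0*(-21) - 2313) = (-18 + 684)*(0 - 2313) = 666*(-2313) = -1540458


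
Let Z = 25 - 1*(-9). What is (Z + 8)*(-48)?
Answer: -2016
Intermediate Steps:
Z = 34 (Z = 25 + 9 = 34)
(Z + 8)*(-48) = (34 + 8)*(-48) = 42*(-48) = -2016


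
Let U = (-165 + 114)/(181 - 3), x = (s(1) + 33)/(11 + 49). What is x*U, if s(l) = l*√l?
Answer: -289/1780 ≈ -0.16236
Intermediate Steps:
s(l) = l^(3/2)
x = 17/30 (x = (1^(3/2) + 33)/(11 + 49) = (1 + 33)/60 = 34*(1/60) = 17/30 ≈ 0.56667)
U = -51/178 ≈ -0.28652
x*U = (17/30)*(-51/178) = -289/1780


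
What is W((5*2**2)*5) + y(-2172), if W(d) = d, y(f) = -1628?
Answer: -1528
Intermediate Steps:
W((5*2**2)*5) + y(-2172) = (5*2**2)*5 - 1628 = (5*4)*5 - 1628 = 20*5 - 1628 = 100 - 1628 = -1528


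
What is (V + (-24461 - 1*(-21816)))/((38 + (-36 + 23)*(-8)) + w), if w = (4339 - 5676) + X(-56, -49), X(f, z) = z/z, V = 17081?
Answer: -2406/199 ≈ -12.090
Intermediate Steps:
X(f, z) = 1
w = -1336 (w = (4339 - 5676) + 1 = -1337 + 1 = -1336)
(V + (-24461 - 1*(-21816)))/((38 + (-36 + 23)*(-8)) + w) = (17081 + (-24461 - 1*(-21816)))/((38 + (-36 + 23)*(-8)) - 1336) = (17081 + (-24461 + 21816))/((38 - 13*(-8)) - 1336) = (17081 - 2645)/((38 + 104) - 1336) = 14436/(142 - 1336) = 14436/(-1194) = 14436*(-1/1194) = -2406/199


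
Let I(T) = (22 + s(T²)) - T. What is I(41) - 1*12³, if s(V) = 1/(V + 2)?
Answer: -2940200/1683 ≈ -1747.0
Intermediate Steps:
s(V) = 1/(2 + V)
I(T) = 22 + 1/(2 + T²) - T (I(T) = (22 + 1/(2 + T²)) - T = 22 + 1/(2 + T²) - T)
I(41) - 1*12³ = (1 + (2 + 41²)*(22 - 1*41))/(2 + 41²) - 1*12³ = (1 + (2 + 1681)*(22 - 41))/(2 + 1681) - 1*1728 = (1 + 1683*(-19))/1683 - 1728 = (1 - 31977)/1683 - 1728 = (1/1683)*(-31976) - 1728 = -31976/1683 - 1728 = -2940200/1683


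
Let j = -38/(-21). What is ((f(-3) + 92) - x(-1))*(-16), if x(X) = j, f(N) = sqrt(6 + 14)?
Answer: -30304/21 - 32*sqrt(5) ≈ -1514.6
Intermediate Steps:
f(N) = 2*sqrt(5) (f(N) = sqrt(20) = 2*sqrt(5))
j = 38/21 (j = -38*(-1/21) = 38/21 ≈ 1.8095)
x(X) = 38/21
((f(-3) + 92) - x(-1))*(-16) = ((2*sqrt(5) + 92) - 1*38/21)*(-16) = ((92 + 2*sqrt(5)) - 38/21)*(-16) = (1894/21 + 2*sqrt(5))*(-16) = -30304/21 - 32*sqrt(5)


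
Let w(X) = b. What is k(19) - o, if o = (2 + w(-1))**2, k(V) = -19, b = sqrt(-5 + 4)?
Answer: -22 - 4*I ≈ -22.0 - 4.0*I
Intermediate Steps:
b = I (b = sqrt(-1) = I ≈ 1.0*I)
w(X) = I
o = (2 + I)**2 ≈ 3.0 + 4.0*I
k(19) - o = -19 - (2 + I)**2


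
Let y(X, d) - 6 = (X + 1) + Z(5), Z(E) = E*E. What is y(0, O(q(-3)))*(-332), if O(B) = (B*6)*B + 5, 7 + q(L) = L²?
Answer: -10624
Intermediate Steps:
Z(E) = E²
q(L) = -7 + L²
O(B) = 5 + 6*B² (O(B) = (6*B)*B + 5 = 6*B² + 5 = 5 + 6*B²)
y(X, d) = 32 + X (y(X, d) = 6 + ((X + 1) + 5²) = 6 + ((1 + X) + 25) = 6 + (26 + X) = 32 + X)
y(0, O(q(-3)))*(-332) = (32 + 0)*(-332) = 32*(-332) = -10624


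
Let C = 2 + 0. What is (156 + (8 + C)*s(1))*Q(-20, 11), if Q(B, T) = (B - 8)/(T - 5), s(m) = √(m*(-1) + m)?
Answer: -728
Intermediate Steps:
C = 2
s(m) = 0 (s(m) = √(-m + m) = √0 = 0)
Q(B, T) = (-8 + B)/(-5 + T)
(156 + (8 + C)*s(1))*Q(-20, 11) = (156 + (8 + 2)*0)*((-8 - 20)/(-5 + 11)) = (156 + 10*0)*(-28/6) = (156 + 0)*((⅙)*(-28)) = 156*(-14/3) = -728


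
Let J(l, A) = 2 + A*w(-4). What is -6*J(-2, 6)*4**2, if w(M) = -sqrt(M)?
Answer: -192 + 1152*I ≈ -192.0 + 1152.0*I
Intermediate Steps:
J(l, A) = 2 - 2*I*A (J(l, A) = 2 + A*(-sqrt(-4)) = 2 + A*(-2*I) = 2 - 2*I*A)
-6*J(-2, 6)*4**2 = -6*(2 - 2*I*6)*4**2 = -6*(2 - 12*I)*16 = (-12 + 72*I)*16 = -192 + 1152*I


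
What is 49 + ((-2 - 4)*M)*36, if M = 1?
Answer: -167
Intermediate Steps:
49 + ((-2 - 4)*M)*36 = 49 + ((-2 - 4)*1)*36 = 49 - 6*1*36 = 49 - 6*36 = 49 - 216 = -167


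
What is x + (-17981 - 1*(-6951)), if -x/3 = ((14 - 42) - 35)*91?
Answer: 6169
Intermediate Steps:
x = 17199 (x = -3*((14 - 42) - 35)*91 = -3*(-28 - 35)*91 = -(-189)*91 = -3*(-5733) = 17199)
x + (-17981 - 1*(-6951)) = 17199 + (-17981 - 1*(-6951)) = 17199 + (-17981 + 6951) = 17199 - 11030 = 6169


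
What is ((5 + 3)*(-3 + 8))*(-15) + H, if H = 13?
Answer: -587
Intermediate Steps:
((5 + 3)*(-3 + 8))*(-15) + H = ((5 + 3)*(-3 + 8))*(-15) + 13 = (8*5)*(-15) + 13 = 40*(-15) + 13 = -600 + 13 = -587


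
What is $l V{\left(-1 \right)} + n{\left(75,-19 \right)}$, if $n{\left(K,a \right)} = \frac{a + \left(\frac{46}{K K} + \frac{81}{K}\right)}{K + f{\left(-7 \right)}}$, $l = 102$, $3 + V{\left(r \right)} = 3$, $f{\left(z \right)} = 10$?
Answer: $- \frac{100754}{478125} \approx -0.21073$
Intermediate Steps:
$V{\left(r \right)} = 0$ ($V{\left(r \right)} = -3 + 3 = 0$)
$n{\left(K,a \right)} = \frac{a + \frac{46}{K^{2}} + \frac{81}{K}}{10 + K}$ ($n{\left(K,a \right)} = \frac{a + \left(\frac{46}{K K} + \frac{81}{K}\right)}{K + 10} = \frac{a + \left(\frac{46}{K^{2}} + \frac{81}{K}\right)}{10 + K} = \frac{a + \frac{46}{K^{2}} + \frac{81}{K}}{10 + K}$)
$l V{\left(-1 \right)} + n{\left(75,-19 \right)} = 102 \cdot 0 + \frac{46 + 81 \cdot 75 - 19 \cdot 75^{2}}{5625 \left(10 + 75\right)} = 0 + \frac{46 + 6075 - 106875}{5625 \cdot 85} = 0 + \frac{1}{5625} \cdot \frac{1}{85} \left(46 + 6075 - 106875\right) = 0 + \frac{1}{5625} \cdot \frac{1}{85} \left(-100754\right) = 0 - \frac{100754}{478125} = - \frac{100754}{478125}$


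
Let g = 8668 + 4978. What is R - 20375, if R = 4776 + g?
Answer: -1953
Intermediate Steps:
g = 13646
R = 18422 (R = 4776 + 13646 = 18422)
R - 20375 = 18422 - 20375 = -1953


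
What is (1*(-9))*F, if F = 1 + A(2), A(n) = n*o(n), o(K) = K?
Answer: -45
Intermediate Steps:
A(n) = n² (A(n) = n*n = n²)
F = 5 (F = 1 + 2² = 1 + 4 = 5)
(1*(-9))*F = (1*(-9))*5 = -9*5 = -45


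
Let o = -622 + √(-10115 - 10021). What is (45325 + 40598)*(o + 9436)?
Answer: 757325322 + 171846*I*√5034 ≈ 7.5733e+8 + 1.2193e+7*I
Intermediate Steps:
o = -622 + 2*I*√5034 (o = -622 + √(-20136) = -622 + 2*I*√5034 ≈ -622.0 + 141.9*I)
(45325 + 40598)*(o + 9436) = (45325 + 40598)*((-622 + 2*I*√5034) + 9436) = 85923*(8814 + 2*I*√5034) = 757325322 + 171846*I*√5034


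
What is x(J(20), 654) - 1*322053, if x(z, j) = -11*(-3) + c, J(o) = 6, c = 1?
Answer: -322019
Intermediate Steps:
x(z, j) = 34 (x(z, j) = -11*(-3) + 1 = 33 + 1 = 34)
x(J(20), 654) - 1*322053 = 34 - 1*322053 = 34 - 322053 = -322019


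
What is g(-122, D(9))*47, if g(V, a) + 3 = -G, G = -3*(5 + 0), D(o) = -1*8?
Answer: 564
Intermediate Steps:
D(o) = -8
G = -15 (G = -3*5 = -15)
g(V, a) = 12 (g(V, a) = -3 - 1*(-15) = -3 + 15 = 12)
g(-122, D(9))*47 = 12*47 = 564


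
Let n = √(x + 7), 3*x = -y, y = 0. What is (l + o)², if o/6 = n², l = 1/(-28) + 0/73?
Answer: 1380625/784 ≈ 1761.0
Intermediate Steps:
x = 0 (x = (-1*0)/3 = (⅓)*0 = 0)
l = -1/28 (l = 1*(-1/28) + 0*(1/73) = -1/28 + 0 = -1/28 ≈ -0.035714)
n = √7 (n = √(0 + 7) = √7 ≈ 2.6458)
o = 42 (o = 6*(√7)² = 6*7 = 42)
(l + o)² = (-1/28 + 42)² = (1175/28)² = 1380625/784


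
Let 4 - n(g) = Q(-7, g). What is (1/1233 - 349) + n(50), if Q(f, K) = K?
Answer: -487034/1233 ≈ -395.00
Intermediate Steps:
n(g) = 4 - g
(1/1233 - 349) + n(50) = (1/1233 - 349) + (4 - 1*50) = (1/1233 - 349) + (4 - 50) = -430316/1233 - 46 = -487034/1233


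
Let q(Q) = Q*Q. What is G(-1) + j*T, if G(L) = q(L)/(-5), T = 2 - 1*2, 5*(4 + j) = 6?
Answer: -1/5 ≈ -0.20000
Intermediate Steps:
j = -14/5 (j = -4 + (1/5)*6 = -4 + 6/5 = -14/5 ≈ -2.8000)
q(Q) = Q**2
T = 0 (T = 2 - 2 = 0)
G(L) = -L**2/5 (G(L) = L**2/(-5) = L**2*(-1/5) = -L**2/5)
G(-1) + j*T = -1/5*(-1)**2 - 14/5*0 = -1/5*1 + 0 = -1/5 + 0 = -1/5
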